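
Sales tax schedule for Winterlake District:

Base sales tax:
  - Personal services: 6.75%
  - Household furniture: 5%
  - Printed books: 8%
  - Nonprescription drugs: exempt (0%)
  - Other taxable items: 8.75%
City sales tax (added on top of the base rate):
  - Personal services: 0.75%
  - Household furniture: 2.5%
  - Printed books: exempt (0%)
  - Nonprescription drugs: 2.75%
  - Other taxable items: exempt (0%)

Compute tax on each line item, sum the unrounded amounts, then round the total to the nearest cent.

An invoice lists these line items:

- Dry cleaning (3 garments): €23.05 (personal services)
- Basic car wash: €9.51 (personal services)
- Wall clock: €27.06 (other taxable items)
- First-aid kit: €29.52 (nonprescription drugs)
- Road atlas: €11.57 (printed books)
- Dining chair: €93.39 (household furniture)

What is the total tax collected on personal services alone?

€2.44

Dry cleaning (3 garments) €23.05: personal services → 6.75% + 0.75% city = 7.5% → €1.72875
Basic car wash €9.51: personal services → 6.75% + 0.75% city = 7.5% → €0.71325
Tax on personal services: unrounded sum = €2.442 → €2.44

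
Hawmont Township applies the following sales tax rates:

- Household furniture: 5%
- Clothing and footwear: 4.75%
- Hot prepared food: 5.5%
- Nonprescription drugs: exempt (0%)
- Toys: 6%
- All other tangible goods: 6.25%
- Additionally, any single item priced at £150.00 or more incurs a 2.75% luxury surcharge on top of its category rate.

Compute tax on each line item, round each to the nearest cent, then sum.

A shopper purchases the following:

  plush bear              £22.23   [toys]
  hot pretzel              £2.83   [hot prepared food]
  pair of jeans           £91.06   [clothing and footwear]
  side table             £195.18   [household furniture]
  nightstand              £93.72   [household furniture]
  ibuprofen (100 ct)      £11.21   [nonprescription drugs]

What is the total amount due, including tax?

Plush bear £22.23: toys → 6% → £1.33
Hot pretzel £2.83: hot prepared food → 5.5% → £0.16
Pair of jeans £91.06: clothing and footwear → 4.75% → £4.33
Side table £195.18: household furniture → 5% + 2.75% surcharge = 7.75% → £15.13
Nightstand £93.72: household furniture → 5% → £4.69
Ibuprofen (100 ct) £11.21: nonprescription drugs → 0% → £0.00
Subtotal = £416.23; tax = £25.64; total due = £441.87

£441.87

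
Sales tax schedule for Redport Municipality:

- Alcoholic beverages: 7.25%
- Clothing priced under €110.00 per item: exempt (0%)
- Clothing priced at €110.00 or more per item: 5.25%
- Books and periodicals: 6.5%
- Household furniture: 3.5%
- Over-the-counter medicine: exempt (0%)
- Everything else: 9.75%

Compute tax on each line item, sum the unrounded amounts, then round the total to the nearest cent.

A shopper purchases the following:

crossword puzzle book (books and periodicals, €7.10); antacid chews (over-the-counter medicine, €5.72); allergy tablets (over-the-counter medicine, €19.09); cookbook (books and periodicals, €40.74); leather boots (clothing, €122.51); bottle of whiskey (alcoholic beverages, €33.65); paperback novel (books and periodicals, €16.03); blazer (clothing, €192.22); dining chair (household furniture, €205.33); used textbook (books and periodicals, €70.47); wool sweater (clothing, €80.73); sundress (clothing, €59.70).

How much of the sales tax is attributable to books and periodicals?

€8.73

Crossword puzzle book €7.10: books and periodicals → 6.5% → €0.4615
Cookbook €40.74: books and periodicals → 6.5% → €2.6481
Paperback novel €16.03: books and periodicals → 6.5% → €1.04195
Used textbook €70.47: books and periodicals → 6.5% → €4.58055
Tax on books and periodicals: unrounded sum = €8.7321 → €8.73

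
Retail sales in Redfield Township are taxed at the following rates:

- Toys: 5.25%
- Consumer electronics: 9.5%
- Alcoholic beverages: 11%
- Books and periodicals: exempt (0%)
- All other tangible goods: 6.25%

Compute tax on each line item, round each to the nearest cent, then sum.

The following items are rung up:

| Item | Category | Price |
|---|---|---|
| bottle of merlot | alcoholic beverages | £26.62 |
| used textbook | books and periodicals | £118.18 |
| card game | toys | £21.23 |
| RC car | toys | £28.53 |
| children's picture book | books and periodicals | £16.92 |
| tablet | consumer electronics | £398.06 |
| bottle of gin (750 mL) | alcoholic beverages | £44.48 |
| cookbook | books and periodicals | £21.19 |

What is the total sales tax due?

£48.25

Bottle of merlot £26.62: alcoholic beverages → 11% → £2.93
Used textbook £118.18: books and periodicals → 0% → £0.00
Card game £21.23: toys → 5.25% → £1.11
RC car £28.53: toys → 5.25% → £1.50
Children's picture book £16.92: books and periodicals → 0% → £0.00
Tablet £398.06: consumer electronics → 9.5% → £37.82
Bottle of gin (750 mL) £44.48: alcoholic beverages → 11% → £4.89
Cookbook £21.19: books and periodicals → 0% → £0.00
Total tax = £2.93 + £1.11 + £1.50 + £37.82 + £4.89 = £48.25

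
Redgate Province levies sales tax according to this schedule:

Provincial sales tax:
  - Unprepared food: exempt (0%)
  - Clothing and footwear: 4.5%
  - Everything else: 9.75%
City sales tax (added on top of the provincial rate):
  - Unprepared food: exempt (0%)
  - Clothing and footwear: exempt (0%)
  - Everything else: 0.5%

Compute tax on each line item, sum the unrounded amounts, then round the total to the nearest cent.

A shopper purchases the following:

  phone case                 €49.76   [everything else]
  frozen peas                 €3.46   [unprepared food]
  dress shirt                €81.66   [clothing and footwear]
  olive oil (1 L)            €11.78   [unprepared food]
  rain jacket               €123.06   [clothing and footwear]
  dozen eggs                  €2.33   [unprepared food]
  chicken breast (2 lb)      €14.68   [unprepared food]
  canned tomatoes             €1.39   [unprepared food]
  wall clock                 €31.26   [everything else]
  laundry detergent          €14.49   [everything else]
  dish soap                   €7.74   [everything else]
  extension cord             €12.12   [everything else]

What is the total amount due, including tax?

Phone case €49.76: everything else → 9.75% + 0.5% city = 10.25% → €5.1004
Frozen peas €3.46: unprepared food → 0% + 0% city = 0% → €0.00
Dress shirt €81.66: clothing and footwear → 4.5% + 0% city = 4.5% → €3.6747
Olive oil (1 L) €11.78: unprepared food → 0% + 0% city = 0% → €0.00
Rain jacket €123.06: clothing and footwear → 4.5% + 0% city = 4.5% → €5.5377
Dozen eggs €2.33: unprepared food → 0% + 0% city = 0% → €0.00
Chicken breast (2 lb) €14.68: unprepared food → 0% + 0% city = 0% → €0.00
Canned tomatoes €1.39: unprepared food → 0% + 0% city = 0% → €0.00
Wall clock €31.26: everything else → 9.75% + 0.5% city = 10.25% → €3.20415
Laundry detergent €14.49: everything else → 9.75% + 0.5% city = 10.25% → €1.485225
Dish soap €7.74: everything else → 9.75% + 0.5% city = 10.25% → €0.79335
Extension cord €12.12: everything else → 9.75% + 0.5% city = 10.25% → €1.2423
Subtotal = €353.73; unrounded tax = €21.037825 → €21.04; total due = €374.77

€374.77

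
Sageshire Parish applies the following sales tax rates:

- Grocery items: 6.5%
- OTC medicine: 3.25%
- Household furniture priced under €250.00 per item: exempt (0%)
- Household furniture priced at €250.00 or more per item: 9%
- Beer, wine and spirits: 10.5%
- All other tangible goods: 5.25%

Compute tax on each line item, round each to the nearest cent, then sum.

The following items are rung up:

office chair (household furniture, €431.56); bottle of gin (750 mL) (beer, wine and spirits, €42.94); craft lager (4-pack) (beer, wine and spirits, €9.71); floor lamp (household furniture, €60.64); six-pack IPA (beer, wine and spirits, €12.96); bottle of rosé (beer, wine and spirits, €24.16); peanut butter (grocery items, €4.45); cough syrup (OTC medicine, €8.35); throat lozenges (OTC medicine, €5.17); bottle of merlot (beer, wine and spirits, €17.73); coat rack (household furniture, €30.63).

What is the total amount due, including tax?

Office chair €431.56: household furniture, €250.00 or more → 9% → €38.84
Bottle of gin (750 mL) €42.94: beer, wine and spirits → 10.5% → €4.51
Craft lager (4-pack) €9.71: beer, wine and spirits → 10.5% → €1.02
Floor lamp €60.64: household furniture, under €250.00 → 0% → €0.00
Six-pack IPA €12.96: beer, wine and spirits → 10.5% → €1.36
Bottle of rosé €24.16: beer, wine and spirits → 10.5% → €2.54
Peanut butter €4.45: grocery items → 6.5% → €0.29
Cough syrup €8.35: OTC medicine → 3.25% → €0.27
Throat lozenges €5.17: OTC medicine → 3.25% → €0.17
Bottle of merlot €17.73: beer, wine and spirits → 10.5% → €1.86
Coat rack €30.63: household furniture, under €250.00 → 0% → €0.00
Subtotal = €648.30; tax = €50.86; total due = €699.16

€699.16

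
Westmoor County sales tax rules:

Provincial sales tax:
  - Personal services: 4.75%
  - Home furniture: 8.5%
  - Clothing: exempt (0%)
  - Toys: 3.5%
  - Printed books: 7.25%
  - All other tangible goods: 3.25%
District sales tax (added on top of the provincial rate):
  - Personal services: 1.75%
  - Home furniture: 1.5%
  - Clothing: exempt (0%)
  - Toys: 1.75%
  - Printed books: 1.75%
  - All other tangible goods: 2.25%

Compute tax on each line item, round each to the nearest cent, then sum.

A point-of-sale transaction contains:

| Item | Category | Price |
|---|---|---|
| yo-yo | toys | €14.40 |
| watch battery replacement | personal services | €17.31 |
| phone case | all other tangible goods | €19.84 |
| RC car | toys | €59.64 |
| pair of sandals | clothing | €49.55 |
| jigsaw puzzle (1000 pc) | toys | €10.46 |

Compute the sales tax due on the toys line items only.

Yo-yo €14.40: toys → 3.5% + 1.75% district = 5.25% → €0.76
RC car €59.64: toys → 3.5% + 1.75% district = 5.25% → €3.13
Jigsaw puzzle (1000 pc) €10.46: toys → 3.5% + 1.75% district = 5.25% → €0.55
Tax on toys = €0.76 + €3.13 + €0.55 = €4.44

€4.44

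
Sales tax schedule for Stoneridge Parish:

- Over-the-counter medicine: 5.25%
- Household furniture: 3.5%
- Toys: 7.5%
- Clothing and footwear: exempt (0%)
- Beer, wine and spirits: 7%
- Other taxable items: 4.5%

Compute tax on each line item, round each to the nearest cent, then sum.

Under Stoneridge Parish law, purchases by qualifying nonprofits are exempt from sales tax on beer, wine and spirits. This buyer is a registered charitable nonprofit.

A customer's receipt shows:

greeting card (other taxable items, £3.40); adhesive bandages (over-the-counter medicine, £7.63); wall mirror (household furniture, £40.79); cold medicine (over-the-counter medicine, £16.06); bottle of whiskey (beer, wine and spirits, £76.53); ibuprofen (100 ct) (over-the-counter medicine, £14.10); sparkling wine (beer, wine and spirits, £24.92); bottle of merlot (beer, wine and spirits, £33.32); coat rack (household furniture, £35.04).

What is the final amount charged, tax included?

£256.58

Greeting card £3.40: other taxable items → 4.5% → £0.15
Adhesive bandages £7.63: over-the-counter medicine → 5.25% → £0.40
Wall mirror £40.79: household furniture → 3.5% → £1.43
Cold medicine £16.06: over-the-counter medicine → 5.25% → £0.84
Bottle of whiskey £76.53: beer, wine and spirits, buyer-exempt → 0% → £0.00
Ibuprofen (100 ct) £14.10: over-the-counter medicine → 5.25% → £0.74
Sparkling wine £24.92: beer, wine and spirits, buyer-exempt → 0% → £0.00
Bottle of merlot £33.32: beer, wine and spirits, buyer-exempt → 0% → £0.00
Coat rack £35.04: household furniture → 3.5% → £1.23
Subtotal = £251.79; tax = £4.79; total due = £256.58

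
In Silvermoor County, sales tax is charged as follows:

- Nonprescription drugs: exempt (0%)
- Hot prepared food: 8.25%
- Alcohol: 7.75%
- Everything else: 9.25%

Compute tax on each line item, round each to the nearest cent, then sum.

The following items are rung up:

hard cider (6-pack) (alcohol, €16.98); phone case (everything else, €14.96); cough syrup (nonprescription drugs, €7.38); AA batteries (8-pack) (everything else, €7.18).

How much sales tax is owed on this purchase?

Hard cider (6-pack) €16.98: alcohol → 7.75% → €1.32
Phone case €14.96: everything else → 9.25% → €1.38
Cough syrup €7.38: nonprescription drugs → 0% → €0.00
AA batteries (8-pack) €7.18: everything else → 9.25% → €0.66
Total tax = €1.32 + €1.38 + €0.66 = €3.36

€3.36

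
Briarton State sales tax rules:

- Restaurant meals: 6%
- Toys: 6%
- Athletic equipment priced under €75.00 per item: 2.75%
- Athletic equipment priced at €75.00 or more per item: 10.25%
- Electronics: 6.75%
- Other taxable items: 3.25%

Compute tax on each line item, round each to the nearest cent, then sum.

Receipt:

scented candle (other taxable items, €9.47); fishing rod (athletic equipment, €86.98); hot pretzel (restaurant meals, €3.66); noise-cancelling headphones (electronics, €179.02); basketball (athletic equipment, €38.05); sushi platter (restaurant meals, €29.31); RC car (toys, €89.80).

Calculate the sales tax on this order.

€29.73

Scented candle €9.47: other taxable items → 3.25% → €0.31
Fishing rod €86.98: athletic equipment, €75.00 or more → 10.25% → €8.92
Hot pretzel €3.66: restaurant meals → 6% → €0.22
Noise-cancelling headphones €179.02: electronics → 6.75% → €12.08
Basketball €38.05: athletic equipment, under €75.00 → 2.75% → €1.05
Sushi platter €29.31: restaurant meals → 6% → €1.76
RC car €89.80: toys → 6% → €5.39
Total tax = €0.31 + €8.92 + €0.22 + €12.08 + €1.05 + €1.76 + €5.39 = €29.73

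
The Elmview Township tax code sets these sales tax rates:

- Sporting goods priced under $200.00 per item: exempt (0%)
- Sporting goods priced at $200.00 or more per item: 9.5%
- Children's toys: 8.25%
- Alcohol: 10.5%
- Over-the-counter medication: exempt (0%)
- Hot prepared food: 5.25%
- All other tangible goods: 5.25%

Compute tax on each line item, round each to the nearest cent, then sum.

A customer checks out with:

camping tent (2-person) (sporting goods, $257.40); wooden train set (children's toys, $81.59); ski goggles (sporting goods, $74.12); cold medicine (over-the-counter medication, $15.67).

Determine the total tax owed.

$31.18

Camping tent (2-person) $257.40: sporting goods, $200.00 or more → 9.5% → $24.45
Wooden train set $81.59: children's toys → 8.25% → $6.73
Ski goggles $74.12: sporting goods, under $200.00 → 0% → $0.00
Cold medicine $15.67: over-the-counter medication → 0% → $0.00
Total tax = $24.45 + $6.73 = $31.18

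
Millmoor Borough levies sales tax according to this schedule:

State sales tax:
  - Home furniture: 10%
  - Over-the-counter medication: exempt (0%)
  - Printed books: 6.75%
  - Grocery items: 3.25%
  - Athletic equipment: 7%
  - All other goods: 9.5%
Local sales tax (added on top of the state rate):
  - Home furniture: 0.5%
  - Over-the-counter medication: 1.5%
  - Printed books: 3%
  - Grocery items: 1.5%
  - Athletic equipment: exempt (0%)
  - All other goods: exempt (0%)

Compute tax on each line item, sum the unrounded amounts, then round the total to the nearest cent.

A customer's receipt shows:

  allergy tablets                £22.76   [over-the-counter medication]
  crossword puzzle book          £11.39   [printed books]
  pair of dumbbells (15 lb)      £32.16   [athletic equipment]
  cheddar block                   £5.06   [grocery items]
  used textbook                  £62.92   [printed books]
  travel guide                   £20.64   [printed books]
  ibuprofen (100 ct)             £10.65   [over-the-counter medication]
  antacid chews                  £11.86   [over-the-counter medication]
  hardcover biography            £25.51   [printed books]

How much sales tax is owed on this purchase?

Allergy tablets £22.76: over-the-counter medication → 0% + 1.5% local = 1.5% → £0.3414
Crossword puzzle book £11.39: printed books → 6.75% + 3% local = 9.75% → £1.110525
Pair of dumbbells (15 lb) £32.16: athletic equipment → 7% + 0% local = 7% → £2.2512
Cheddar block £5.06: grocery items → 3.25% + 1.5% local = 4.75% → £0.24035
Used textbook £62.92: printed books → 6.75% + 3% local = 9.75% → £6.1347
Travel guide £20.64: printed books → 6.75% + 3% local = 9.75% → £2.0124
Ibuprofen (100 ct) £10.65: over-the-counter medication → 0% + 1.5% local = 1.5% → £0.15975
Antacid chews £11.86: over-the-counter medication → 0% + 1.5% local = 1.5% → £0.1779
Hardcover biography £25.51: printed books → 6.75% + 3% local = 9.75% → £2.487225
Unrounded tax sum = £14.91545 → £14.92

£14.92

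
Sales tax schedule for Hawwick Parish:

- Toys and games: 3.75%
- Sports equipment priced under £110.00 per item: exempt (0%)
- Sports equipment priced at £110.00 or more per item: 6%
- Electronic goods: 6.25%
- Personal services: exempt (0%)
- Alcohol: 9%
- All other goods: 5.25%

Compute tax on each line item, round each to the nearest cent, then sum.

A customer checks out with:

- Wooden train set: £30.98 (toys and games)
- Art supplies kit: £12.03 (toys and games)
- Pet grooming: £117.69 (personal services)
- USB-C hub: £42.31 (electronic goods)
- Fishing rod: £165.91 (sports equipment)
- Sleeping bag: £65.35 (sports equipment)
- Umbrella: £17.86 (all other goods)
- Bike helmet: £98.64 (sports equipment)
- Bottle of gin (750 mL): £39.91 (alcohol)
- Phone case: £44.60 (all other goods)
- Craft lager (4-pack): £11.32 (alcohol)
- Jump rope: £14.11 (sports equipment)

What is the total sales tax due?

Wooden train set £30.98: toys and games → 3.75% → £1.16
Art supplies kit £12.03: toys and games → 3.75% → £0.45
Pet grooming £117.69: personal services → 0% → £0.00
USB-C hub £42.31: electronic goods → 6.25% → £2.64
Fishing rod £165.91: sports equipment, £110.00 or more → 6% → £9.95
Sleeping bag £65.35: sports equipment, under £110.00 → 0% → £0.00
Umbrella £17.86: all other goods → 5.25% → £0.94
Bike helmet £98.64: sports equipment, under £110.00 → 0% → £0.00
Bottle of gin (750 mL) £39.91: alcohol → 9% → £3.59
Phone case £44.60: all other goods → 5.25% → £2.34
Craft lager (4-pack) £11.32: alcohol → 9% → £1.02
Jump rope £14.11: sports equipment, under £110.00 → 0% → £0.00
Total tax = £1.16 + £0.45 + £2.64 + £9.95 + £0.94 + £3.59 + £2.34 + £1.02 = £22.09

£22.09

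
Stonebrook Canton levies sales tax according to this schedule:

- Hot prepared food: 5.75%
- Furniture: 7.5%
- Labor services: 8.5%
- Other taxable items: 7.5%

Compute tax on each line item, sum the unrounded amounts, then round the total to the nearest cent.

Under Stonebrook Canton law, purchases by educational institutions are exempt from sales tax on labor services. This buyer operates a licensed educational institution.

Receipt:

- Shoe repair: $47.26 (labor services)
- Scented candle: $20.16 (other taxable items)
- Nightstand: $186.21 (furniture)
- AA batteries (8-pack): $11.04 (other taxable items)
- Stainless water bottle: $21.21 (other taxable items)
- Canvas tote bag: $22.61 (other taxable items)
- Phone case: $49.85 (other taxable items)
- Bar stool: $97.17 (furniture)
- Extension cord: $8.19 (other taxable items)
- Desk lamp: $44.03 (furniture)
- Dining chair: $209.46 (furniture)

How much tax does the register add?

$50.24

Shoe repair $47.26: labor services, buyer-exempt → 0% → $0.00
Scented candle $20.16: other taxable items → 7.5% → $1.512
Nightstand $186.21: furniture → 7.5% → $13.96575
AA batteries (8-pack) $11.04: other taxable items → 7.5% → $0.828
Stainless water bottle $21.21: other taxable items → 7.5% → $1.59075
Canvas tote bag $22.61: other taxable items → 7.5% → $1.69575
Phone case $49.85: other taxable items → 7.5% → $3.73875
Bar stool $97.17: furniture → 7.5% → $7.28775
Extension cord $8.19: other taxable items → 7.5% → $0.61425
Desk lamp $44.03: furniture → 7.5% → $3.30225
Dining chair $209.46: furniture → 7.5% → $15.7095
Unrounded tax sum = $50.24475 → $50.24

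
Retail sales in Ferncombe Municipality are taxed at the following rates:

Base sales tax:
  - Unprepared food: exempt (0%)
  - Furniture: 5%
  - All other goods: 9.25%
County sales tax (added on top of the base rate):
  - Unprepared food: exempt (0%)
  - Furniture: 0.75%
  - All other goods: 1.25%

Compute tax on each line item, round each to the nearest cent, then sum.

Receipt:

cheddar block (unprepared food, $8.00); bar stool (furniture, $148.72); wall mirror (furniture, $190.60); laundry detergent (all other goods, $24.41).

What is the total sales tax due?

$22.07

Cheddar block $8.00: unprepared food → 0% + 0% county = 0% → $0.00
Bar stool $148.72: furniture → 5% + 0.75% county = 5.75% → $8.55
Wall mirror $190.60: furniture → 5% + 0.75% county = 5.75% → $10.96
Laundry detergent $24.41: all other goods → 9.25% + 1.25% county = 10.5% → $2.56
Total tax = $8.55 + $10.96 + $2.56 = $22.07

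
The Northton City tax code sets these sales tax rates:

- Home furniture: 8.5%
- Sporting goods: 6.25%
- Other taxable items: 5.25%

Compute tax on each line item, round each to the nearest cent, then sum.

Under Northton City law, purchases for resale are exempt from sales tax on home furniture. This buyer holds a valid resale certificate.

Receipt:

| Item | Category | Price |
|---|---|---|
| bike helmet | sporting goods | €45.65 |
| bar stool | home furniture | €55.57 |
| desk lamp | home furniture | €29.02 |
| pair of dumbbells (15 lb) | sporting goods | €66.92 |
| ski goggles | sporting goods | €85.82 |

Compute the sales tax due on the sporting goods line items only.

€12.39

Bike helmet €45.65: sporting goods → 6.25% → €2.85
Pair of dumbbells (15 lb) €66.92: sporting goods → 6.25% → €4.18
Ski goggles €85.82: sporting goods → 6.25% → €5.36
Tax on sporting goods = €2.85 + €4.18 + €5.36 = €12.39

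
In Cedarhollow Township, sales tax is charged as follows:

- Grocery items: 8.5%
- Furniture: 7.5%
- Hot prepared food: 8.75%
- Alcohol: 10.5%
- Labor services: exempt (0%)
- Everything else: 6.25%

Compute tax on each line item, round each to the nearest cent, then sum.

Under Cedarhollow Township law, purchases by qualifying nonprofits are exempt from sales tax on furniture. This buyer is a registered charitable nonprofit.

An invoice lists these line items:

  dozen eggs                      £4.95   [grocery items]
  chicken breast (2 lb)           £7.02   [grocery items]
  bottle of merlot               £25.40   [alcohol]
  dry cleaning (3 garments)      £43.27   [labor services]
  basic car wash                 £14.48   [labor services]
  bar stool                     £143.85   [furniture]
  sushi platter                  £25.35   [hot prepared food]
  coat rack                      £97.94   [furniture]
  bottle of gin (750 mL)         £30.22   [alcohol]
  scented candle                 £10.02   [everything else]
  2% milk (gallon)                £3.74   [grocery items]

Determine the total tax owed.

Dozen eggs £4.95: grocery items → 8.5% → £0.42
Chicken breast (2 lb) £7.02: grocery items → 8.5% → £0.60
Bottle of merlot £25.40: alcohol → 10.5% → £2.67
Dry cleaning (3 garments) £43.27: labor services → 0% → £0.00
Basic car wash £14.48: labor services → 0% → £0.00
Bar stool £143.85: furniture, buyer-exempt → 0% → £0.00
Sushi platter £25.35: hot prepared food → 8.75% → £2.22
Coat rack £97.94: furniture, buyer-exempt → 0% → £0.00
Bottle of gin (750 mL) £30.22: alcohol → 10.5% → £3.17
Scented candle £10.02: everything else → 6.25% → £0.63
2% milk (gallon) £3.74: grocery items → 8.5% → £0.32
Total tax = £0.42 + £0.60 + £2.67 + £2.22 + £3.17 + £0.63 + £0.32 = £10.03

£10.03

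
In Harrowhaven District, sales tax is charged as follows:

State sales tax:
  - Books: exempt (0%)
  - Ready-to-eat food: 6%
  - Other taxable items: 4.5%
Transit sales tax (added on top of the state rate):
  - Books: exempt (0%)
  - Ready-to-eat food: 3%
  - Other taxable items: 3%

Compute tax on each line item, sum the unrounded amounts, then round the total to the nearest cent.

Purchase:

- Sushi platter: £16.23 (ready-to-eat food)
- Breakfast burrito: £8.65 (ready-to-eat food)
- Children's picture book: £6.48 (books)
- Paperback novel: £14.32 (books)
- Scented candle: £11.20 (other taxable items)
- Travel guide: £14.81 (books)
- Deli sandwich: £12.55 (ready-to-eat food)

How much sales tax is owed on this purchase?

£4.21

Sushi platter £16.23: ready-to-eat food → 6% + 3% transit = 9% → £1.4607
Breakfast burrito £8.65: ready-to-eat food → 6% + 3% transit = 9% → £0.7785
Children's picture book £6.48: books → 0% + 0% transit = 0% → £0.00
Paperback novel £14.32: books → 0% + 0% transit = 0% → £0.00
Scented candle £11.20: other taxable items → 4.5% + 3% transit = 7.5% → £0.84
Travel guide £14.81: books → 0% + 0% transit = 0% → £0.00
Deli sandwich £12.55: ready-to-eat food → 6% + 3% transit = 9% → £1.1295
Unrounded tax sum = £4.2087 → £4.21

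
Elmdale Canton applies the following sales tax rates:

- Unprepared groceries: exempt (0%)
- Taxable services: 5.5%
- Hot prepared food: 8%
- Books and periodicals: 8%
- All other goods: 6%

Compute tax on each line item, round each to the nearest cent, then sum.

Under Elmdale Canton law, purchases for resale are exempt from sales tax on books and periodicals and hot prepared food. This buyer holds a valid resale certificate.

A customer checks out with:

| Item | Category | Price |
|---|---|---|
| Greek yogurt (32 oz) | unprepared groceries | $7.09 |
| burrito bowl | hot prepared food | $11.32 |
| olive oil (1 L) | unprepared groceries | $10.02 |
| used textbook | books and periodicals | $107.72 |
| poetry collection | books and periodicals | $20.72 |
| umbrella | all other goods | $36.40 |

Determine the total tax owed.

Greek yogurt (32 oz) $7.09: unprepared groceries → 0% → $0.00
Burrito bowl $11.32: hot prepared food, buyer-exempt → 0% → $0.00
Olive oil (1 L) $10.02: unprepared groceries → 0% → $0.00
Used textbook $107.72: books and periodicals, buyer-exempt → 0% → $0.00
Poetry collection $20.72: books and periodicals, buyer-exempt → 0% → $0.00
Umbrella $36.40: all other goods → 6% → $2.18
Total tax = $2.18

$2.18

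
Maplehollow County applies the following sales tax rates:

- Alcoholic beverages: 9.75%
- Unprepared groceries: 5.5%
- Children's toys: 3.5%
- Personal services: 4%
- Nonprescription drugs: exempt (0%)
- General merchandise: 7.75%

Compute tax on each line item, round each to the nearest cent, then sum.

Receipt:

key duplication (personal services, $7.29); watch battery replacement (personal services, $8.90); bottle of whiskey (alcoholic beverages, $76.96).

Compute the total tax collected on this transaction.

$8.15

Key duplication $7.29: personal services → 4% → $0.29
Watch battery replacement $8.90: personal services → 4% → $0.36
Bottle of whiskey $76.96: alcoholic beverages → 9.75% → $7.50
Total tax = $0.29 + $0.36 + $7.50 = $8.15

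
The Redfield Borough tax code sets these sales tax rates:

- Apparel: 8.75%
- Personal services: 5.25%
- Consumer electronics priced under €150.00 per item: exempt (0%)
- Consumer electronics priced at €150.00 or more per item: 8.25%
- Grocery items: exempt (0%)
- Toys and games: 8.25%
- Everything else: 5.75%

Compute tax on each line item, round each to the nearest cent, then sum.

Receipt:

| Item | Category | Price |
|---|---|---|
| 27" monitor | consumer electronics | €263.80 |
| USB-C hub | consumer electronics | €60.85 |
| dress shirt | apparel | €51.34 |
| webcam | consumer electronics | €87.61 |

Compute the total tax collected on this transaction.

€26.25

27" monitor €263.80: consumer electronics, €150.00 or more → 8.25% → €21.76
USB-C hub €60.85: consumer electronics, under €150.00 → 0% → €0.00
Dress shirt €51.34: apparel → 8.75% → €4.49
Webcam €87.61: consumer electronics, under €150.00 → 0% → €0.00
Total tax = €21.76 + €4.49 = €26.25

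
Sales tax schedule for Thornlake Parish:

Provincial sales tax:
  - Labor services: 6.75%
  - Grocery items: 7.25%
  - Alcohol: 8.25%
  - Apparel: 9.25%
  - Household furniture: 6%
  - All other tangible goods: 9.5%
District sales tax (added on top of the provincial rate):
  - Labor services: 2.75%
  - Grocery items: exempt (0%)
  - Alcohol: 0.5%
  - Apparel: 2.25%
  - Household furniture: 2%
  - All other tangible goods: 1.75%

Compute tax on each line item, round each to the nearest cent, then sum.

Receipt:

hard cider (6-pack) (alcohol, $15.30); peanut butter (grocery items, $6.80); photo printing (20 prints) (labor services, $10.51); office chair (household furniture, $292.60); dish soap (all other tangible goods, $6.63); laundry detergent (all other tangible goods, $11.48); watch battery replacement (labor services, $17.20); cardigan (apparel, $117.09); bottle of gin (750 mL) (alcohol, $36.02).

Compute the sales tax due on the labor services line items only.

Photo printing (20 prints) $10.51: labor services → 6.75% + 2.75% district = 9.5% → $1.00
Watch battery replacement $17.20: labor services → 6.75% + 2.75% district = 9.5% → $1.63
Tax on labor services = $1.00 + $1.63 = $2.63

$2.63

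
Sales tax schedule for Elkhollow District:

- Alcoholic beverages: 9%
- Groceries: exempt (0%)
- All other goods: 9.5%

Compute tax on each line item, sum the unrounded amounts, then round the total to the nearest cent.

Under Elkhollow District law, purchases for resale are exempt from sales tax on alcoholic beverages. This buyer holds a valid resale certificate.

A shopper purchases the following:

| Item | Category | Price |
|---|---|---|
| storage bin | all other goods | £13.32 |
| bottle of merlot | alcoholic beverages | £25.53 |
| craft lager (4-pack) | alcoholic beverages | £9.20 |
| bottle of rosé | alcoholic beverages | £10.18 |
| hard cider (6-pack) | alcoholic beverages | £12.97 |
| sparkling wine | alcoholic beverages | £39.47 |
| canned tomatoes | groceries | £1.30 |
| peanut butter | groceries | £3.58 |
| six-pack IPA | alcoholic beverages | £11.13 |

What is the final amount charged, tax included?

Storage bin £13.32: all other goods → 9.5% → £1.2654
Bottle of merlot £25.53: alcoholic beverages, buyer-exempt → 0% → £0.00
Craft lager (4-pack) £9.20: alcoholic beverages, buyer-exempt → 0% → £0.00
Bottle of rosé £10.18: alcoholic beverages, buyer-exempt → 0% → £0.00
Hard cider (6-pack) £12.97: alcoholic beverages, buyer-exempt → 0% → £0.00
Sparkling wine £39.47: alcoholic beverages, buyer-exempt → 0% → £0.00
Canned tomatoes £1.30: groceries → 0% → £0.00
Peanut butter £3.58: groceries → 0% → £0.00
Six-pack IPA £11.13: alcoholic beverages, buyer-exempt → 0% → £0.00
Subtotal = £126.68; unrounded tax = £1.2654 → £1.27; total due = £127.95

£127.95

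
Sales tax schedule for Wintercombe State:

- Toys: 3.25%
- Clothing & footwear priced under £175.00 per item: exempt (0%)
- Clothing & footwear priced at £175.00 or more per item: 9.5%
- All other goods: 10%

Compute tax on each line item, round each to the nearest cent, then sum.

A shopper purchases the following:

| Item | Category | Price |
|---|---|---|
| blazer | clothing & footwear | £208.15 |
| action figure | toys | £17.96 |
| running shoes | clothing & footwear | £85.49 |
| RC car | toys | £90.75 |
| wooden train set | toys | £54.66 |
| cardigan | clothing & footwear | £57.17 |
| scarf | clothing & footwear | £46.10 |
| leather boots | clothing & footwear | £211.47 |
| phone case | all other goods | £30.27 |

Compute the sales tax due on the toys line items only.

Action figure £17.96: toys → 3.25% → £0.58
RC car £90.75: toys → 3.25% → £2.95
Wooden train set £54.66: toys → 3.25% → £1.78
Tax on toys = £0.58 + £2.95 + £1.78 = £5.31

£5.31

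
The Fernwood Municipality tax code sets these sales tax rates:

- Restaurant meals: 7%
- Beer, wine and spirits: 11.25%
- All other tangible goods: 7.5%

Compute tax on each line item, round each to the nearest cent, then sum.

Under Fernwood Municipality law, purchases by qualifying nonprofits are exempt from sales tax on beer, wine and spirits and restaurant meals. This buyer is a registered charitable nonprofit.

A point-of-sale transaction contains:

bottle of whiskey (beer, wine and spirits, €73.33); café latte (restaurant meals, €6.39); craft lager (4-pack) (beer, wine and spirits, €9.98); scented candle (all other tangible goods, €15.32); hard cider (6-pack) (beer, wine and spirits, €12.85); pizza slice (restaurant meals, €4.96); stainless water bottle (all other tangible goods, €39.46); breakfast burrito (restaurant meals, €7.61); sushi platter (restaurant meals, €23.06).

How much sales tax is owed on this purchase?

Bottle of whiskey €73.33: beer, wine and spirits, buyer-exempt → 0% → €0.00
Café latte €6.39: restaurant meals, buyer-exempt → 0% → €0.00
Craft lager (4-pack) €9.98: beer, wine and spirits, buyer-exempt → 0% → €0.00
Scented candle €15.32: all other tangible goods → 7.5% → €1.15
Hard cider (6-pack) €12.85: beer, wine and spirits, buyer-exempt → 0% → €0.00
Pizza slice €4.96: restaurant meals, buyer-exempt → 0% → €0.00
Stainless water bottle €39.46: all other tangible goods → 7.5% → €2.96
Breakfast burrito €7.61: restaurant meals, buyer-exempt → 0% → €0.00
Sushi platter €23.06: restaurant meals, buyer-exempt → 0% → €0.00
Total tax = €1.15 + €2.96 = €4.11

€4.11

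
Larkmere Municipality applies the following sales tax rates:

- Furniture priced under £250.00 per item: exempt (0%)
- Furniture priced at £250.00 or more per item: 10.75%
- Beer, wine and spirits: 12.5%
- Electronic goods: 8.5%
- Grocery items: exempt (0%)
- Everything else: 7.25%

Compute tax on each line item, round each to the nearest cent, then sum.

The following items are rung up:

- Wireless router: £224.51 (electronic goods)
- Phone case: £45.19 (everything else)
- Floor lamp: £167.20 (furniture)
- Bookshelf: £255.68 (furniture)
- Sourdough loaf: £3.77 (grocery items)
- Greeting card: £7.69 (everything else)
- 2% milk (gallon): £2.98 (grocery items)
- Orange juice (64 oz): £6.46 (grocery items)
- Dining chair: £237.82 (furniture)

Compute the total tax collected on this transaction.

£50.41

Wireless router £224.51: electronic goods → 8.5% → £19.08
Phone case £45.19: everything else → 7.25% → £3.28
Floor lamp £167.20: furniture, under £250.00 → 0% → £0.00
Bookshelf £255.68: furniture, £250.00 or more → 10.75% → £27.49
Sourdough loaf £3.77: grocery items → 0% → £0.00
Greeting card £7.69: everything else → 7.25% → £0.56
2% milk (gallon) £2.98: grocery items → 0% → £0.00
Orange juice (64 oz) £6.46: grocery items → 0% → £0.00
Dining chair £237.82: furniture, under £250.00 → 0% → £0.00
Total tax = £19.08 + £3.28 + £27.49 + £0.56 = £50.41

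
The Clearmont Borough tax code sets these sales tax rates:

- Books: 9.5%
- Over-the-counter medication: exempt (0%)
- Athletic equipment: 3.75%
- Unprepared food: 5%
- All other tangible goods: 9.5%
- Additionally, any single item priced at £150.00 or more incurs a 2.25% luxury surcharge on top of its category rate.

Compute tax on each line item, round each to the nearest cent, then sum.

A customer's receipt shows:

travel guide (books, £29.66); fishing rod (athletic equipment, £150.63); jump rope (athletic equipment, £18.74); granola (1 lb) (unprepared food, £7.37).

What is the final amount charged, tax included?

Travel guide £29.66: books → 9.5% → £2.82
Fishing rod £150.63: athletic equipment → 3.75% + 2.25% surcharge = 6% → £9.04
Jump rope £18.74: athletic equipment → 3.75% → £0.70
Granola (1 lb) £7.37: unprepared food → 5% → £0.37
Subtotal = £206.40; tax = £12.93; total due = £219.33

£219.33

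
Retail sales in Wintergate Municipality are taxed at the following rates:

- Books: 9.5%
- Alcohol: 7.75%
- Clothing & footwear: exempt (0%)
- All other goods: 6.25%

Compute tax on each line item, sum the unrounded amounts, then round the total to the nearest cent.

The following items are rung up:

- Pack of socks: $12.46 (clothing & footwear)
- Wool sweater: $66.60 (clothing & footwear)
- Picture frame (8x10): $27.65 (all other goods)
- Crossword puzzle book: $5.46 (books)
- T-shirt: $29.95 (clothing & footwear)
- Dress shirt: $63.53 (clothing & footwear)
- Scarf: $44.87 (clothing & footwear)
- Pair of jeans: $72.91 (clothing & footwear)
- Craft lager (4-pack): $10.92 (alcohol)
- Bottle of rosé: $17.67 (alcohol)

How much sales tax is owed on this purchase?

$4.46

Pack of socks $12.46: clothing & footwear → 0% → $0.00
Wool sweater $66.60: clothing & footwear → 0% → $0.00
Picture frame (8x10) $27.65: all other goods → 6.25% → $1.728125
Crossword puzzle book $5.46: books → 9.5% → $0.5187
T-shirt $29.95: clothing & footwear → 0% → $0.00
Dress shirt $63.53: clothing & footwear → 0% → $0.00
Scarf $44.87: clothing & footwear → 0% → $0.00
Pair of jeans $72.91: clothing & footwear → 0% → $0.00
Craft lager (4-pack) $10.92: alcohol → 7.75% → $0.8463
Bottle of rosé $17.67: alcohol → 7.75% → $1.369425
Unrounded tax sum = $4.46255 → $4.46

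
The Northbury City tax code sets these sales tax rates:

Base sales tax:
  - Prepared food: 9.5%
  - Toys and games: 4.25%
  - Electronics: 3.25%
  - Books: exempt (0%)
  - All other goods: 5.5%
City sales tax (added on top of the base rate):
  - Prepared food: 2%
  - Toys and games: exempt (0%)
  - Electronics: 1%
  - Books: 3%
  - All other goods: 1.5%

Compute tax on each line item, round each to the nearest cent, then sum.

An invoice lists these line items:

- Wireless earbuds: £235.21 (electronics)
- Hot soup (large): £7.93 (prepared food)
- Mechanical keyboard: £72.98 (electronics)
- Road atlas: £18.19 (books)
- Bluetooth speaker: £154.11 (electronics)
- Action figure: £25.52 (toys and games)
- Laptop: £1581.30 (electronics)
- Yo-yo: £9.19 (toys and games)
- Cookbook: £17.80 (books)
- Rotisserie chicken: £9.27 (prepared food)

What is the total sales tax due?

Wireless earbuds £235.21: electronics → 3.25% + 1% city = 4.25% → £10.00
Hot soup (large) £7.93: prepared food → 9.5% + 2% city = 11.5% → £0.91
Mechanical keyboard £72.98: electronics → 3.25% + 1% city = 4.25% → £3.10
Road atlas £18.19: books → 0% + 3% city = 3% → £0.55
Bluetooth speaker £154.11: electronics → 3.25% + 1% city = 4.25% → £6.55
Action figure £25.52: toys and games → 4.25% + 0% city = 4.25% → £1.08
Laptop £1581.30: electronics → 3.25% + 1% city = 4.25% → £67.21
Yo-yo £9.19: toys and games → 4.25% + 0% city = 4.25% → £0.39
Cookbook £17.80: books → 0% + 3% city = 3% → £0.53
Rotisserie chicken £9.27: prepared food → 9.5% + 2% city = 11.5% → £1.07
Total tax = £10.00 + £0.91 + £3.10 + £0.55 + £6.55 + £1.08 + £67.21 + £0.39 + £0.53 + £1.07 = £91.39

£91.39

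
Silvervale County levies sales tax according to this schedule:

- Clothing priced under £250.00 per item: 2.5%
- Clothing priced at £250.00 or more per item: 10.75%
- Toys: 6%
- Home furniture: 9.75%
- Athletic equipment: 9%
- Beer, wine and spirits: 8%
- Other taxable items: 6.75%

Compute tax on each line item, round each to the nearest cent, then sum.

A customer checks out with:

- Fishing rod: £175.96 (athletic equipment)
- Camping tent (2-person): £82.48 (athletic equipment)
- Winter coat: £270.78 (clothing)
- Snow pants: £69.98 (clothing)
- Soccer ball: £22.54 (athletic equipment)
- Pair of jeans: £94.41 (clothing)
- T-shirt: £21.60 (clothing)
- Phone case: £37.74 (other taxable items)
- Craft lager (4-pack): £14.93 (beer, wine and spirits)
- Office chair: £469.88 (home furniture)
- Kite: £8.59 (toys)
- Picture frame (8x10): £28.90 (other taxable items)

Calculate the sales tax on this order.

£111.07

Fishing rod £175.96: athletic equipment → 9% → £15.84
Camping tent (2-person) £82.48: athletic equipment → 9% → £7.42
Winter coat £270.78: clothing, £250.00 or more → 10.75% → £29.11
Snow pants £69.98: clothing, under £250.00 → 2.5% → £1.75
Soccer ball £22.54: athletic equipment → 9% → £2.03
Pair of jeans £94.41: clothing, under £250.00 → 2.5% → £2.36
T-shirt £21.60: clothing, under £250.00 → 2.5% → £0.54
Phone case £37.74: other taxable items → 6.75% → £2.55
Craft lager (4-pack) £14.93: beer, wine and spirits → 8% → £1.19
Office chair £469.88: home furniture → 9.75% → £45.81
Kite £8.59: toys → 6% → £0.52
Picture frame (8x10) £28.90: other taxable items → 6.75% → £1.95
Total tax = £15.84 + £7.42 + £29.11 + £1.75 + £2.03 + £2.36 + £0.54 + £2.55 + £1.19 + £45.81 + £0.52 + £1.95 = £111.07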